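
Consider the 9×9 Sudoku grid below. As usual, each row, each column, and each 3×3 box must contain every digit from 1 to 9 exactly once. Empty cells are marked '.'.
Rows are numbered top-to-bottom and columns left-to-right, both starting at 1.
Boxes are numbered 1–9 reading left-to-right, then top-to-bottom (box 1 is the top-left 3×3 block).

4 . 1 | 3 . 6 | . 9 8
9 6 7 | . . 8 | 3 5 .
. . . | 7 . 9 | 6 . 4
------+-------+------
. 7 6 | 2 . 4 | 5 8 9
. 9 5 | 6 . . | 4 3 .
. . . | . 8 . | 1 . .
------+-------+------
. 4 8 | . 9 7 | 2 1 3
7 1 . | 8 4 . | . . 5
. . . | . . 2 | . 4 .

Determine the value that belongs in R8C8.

6

Row 8 already contains {1, 4, 5, 7, 8}.
Column 8 already contains {1, 3, 4, 5, 8, 9}.
Its 3×3 block (box 9) already contains {1, 2, 3, 4, 5}.
The only value from 1–9 not eliminated is 6, so R8C8 = 6.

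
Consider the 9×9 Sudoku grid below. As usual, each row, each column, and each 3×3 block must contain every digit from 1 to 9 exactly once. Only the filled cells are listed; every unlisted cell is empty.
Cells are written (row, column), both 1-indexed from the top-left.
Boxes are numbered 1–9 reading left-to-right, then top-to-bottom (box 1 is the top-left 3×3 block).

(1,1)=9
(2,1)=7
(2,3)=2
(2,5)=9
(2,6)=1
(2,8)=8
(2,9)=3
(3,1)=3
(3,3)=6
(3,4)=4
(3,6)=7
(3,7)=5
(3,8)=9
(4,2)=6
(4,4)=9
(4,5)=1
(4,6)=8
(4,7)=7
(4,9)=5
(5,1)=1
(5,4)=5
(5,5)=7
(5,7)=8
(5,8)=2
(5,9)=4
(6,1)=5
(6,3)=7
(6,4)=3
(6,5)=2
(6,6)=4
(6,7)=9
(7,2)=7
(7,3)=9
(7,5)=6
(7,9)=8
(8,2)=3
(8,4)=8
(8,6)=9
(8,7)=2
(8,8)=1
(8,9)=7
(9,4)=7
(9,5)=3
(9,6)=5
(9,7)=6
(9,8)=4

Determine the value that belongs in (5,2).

9

Row 5 already contains {1, 2, 4, 5, 7, 8}.
Column 2 already contains {3, 6, 7}.
Its 3×3 block (box 4) already contains {1, 5, 6, 7}.
The only value from 1–9 not eliminated is 9, so (5,2) = 9.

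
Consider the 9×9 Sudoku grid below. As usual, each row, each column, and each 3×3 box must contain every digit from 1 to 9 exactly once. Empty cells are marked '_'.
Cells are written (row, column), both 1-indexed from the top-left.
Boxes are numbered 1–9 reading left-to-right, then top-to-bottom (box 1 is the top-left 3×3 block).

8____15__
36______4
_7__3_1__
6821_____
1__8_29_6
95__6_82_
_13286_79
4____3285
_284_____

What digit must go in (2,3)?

1

Cell (2,3) itself could take any of {1, 5, 9} by direct elimination.
Consider where 1 can go in row 2.
(2,4) is out (column 4 already has a 1).
(2,5) is out (box 2 already has a 1).
(2,6) is out (column 6 already has a 1).
(2,7) is out (column 7 already has a 1).
(2,8) is out (box 3 already has a 1).
So the only cell in row 2 that can hold 1 is (2,3).
Therefore (2,3) = 1.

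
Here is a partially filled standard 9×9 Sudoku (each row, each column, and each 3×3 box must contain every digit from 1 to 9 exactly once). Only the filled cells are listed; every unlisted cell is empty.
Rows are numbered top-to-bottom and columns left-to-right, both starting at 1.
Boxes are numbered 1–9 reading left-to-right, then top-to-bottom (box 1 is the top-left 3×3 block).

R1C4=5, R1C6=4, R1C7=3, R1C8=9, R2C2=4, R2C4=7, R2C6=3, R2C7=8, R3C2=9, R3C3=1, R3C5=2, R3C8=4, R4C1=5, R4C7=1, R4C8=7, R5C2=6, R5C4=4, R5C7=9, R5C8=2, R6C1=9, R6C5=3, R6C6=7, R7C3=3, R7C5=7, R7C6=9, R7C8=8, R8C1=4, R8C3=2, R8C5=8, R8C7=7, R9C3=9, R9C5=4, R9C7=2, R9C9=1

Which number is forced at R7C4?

2

Cell R7C4 itself could take any of {1, 2, 6} by direct elimination.
Consider where 2 can go in box 8.
R8C4 is out (row 8 already has a 2).
R8C6 is out (row 8 already has a 2).
R9C4 is out (row 9 already has a 2).
R9C6 is out (row 9 already has a 2).
So the only cell in box 8 that can hold 2 is R7C4.
Therefore R7C4 = 2.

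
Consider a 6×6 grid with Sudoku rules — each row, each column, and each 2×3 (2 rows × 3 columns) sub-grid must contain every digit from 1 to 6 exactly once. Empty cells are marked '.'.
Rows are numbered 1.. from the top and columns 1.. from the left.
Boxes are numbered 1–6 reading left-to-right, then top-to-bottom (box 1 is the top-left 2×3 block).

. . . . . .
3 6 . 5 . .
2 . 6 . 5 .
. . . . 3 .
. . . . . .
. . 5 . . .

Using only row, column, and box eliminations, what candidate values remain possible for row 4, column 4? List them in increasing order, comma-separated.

Row 4 already contains {3}.
Column 4 already contains {5}.
Its 2×3 block (box 4) already contains {3, 5}.
Removing those from 1–6 leaves {1, 2, 4, 6} as the candidates for row 4, column 4.

1,2,4,6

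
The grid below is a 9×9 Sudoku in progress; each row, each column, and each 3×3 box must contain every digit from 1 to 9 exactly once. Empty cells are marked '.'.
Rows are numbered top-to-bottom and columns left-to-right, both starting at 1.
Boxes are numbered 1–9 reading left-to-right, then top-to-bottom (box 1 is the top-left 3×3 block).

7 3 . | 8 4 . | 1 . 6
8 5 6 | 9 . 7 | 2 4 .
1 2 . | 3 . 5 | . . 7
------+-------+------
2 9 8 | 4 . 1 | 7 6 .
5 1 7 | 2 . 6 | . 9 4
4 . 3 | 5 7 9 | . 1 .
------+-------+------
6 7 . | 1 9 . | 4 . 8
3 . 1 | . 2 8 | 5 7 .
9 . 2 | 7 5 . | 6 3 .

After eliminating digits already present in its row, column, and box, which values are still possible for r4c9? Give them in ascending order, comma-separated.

Row 4 already contains {1, 2, 4, 6, 7, 8, 9}.
Column 9 already contains {4, 6, 7, 8}.
Its 3×3 block (box 6) already contains {1, 4, 6, 7, 9}.
Removing those from 1–9 leaves {3, 5} as the candidates for r4c9.

3,5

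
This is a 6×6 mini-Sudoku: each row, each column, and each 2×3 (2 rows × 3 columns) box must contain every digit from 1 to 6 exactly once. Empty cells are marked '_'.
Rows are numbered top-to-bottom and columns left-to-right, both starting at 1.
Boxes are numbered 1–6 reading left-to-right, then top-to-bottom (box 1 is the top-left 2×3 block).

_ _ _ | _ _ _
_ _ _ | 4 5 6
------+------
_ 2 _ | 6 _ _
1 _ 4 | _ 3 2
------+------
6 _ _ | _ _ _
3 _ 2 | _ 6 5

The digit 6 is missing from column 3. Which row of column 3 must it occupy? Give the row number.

1

Consider where 6 can go in column 3.
r2c3 is out (row 2 already has a 6).
r3c3 is out (row 3 already has a 6).
r5c3 is out (row 5 already has a 6).
So the only cell in column 3 that can hold 6 is r1c3.
That is row 1.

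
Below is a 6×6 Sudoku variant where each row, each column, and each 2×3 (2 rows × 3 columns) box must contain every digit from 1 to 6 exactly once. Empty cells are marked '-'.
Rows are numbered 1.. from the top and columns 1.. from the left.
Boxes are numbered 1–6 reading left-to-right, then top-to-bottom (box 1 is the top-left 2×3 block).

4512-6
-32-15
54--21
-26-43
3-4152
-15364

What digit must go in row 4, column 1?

Row 4 already contains {2, 3, 4, 6}.
Column 1 already contains {3, 4, 5}.
Its 2×3 block (box 3) already contains {2, 4, 5, 6}.
The only value from 1–6 not eliminated is 1, so row 4, column 1 = 1.

1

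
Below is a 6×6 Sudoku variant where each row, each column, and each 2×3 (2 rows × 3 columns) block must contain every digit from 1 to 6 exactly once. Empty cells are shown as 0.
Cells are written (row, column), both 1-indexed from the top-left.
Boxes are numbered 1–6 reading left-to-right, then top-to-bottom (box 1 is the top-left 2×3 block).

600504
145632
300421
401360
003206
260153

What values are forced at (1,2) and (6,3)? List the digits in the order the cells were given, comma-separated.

3,4

For (1,2):
  Consider where 3 can go in box 1.
  (1,3) is out (column 3 already has a 3).
  So the only cell in box 1 that can hold 3 is (1,2).
  So (1,2) = 3.
For (6,3):
  Row 6 already contains {1, 2, 3, 5, 6}.
  Column 3 already contains {1, 3, 5}.
  Its 2×3 block (box 5) already contains {2, 3, 6}.
  The only value from 1–6 not eliminated is 4, so (6,3) = 4.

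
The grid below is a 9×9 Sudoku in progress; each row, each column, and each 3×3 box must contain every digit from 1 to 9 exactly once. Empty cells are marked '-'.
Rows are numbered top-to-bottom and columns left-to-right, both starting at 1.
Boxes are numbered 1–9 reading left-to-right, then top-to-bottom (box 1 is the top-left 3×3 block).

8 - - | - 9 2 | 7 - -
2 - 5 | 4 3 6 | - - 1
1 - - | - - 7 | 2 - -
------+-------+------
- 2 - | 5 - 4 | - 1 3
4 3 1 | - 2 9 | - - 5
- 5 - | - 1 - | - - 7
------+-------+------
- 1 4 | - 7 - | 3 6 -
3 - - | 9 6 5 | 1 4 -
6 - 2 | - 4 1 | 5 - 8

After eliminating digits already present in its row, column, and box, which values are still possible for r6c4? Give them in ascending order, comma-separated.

Row 6 already contains {1, 5, 7}.
Column 4 already contains {4, 5, 9}.
Its 3×3 block (box 5) already contains {1, 2, 4, 5, 9}.
Removing those from 1–9 leaves {3, 6, 8} as the candidates for r6c4.

3,6,8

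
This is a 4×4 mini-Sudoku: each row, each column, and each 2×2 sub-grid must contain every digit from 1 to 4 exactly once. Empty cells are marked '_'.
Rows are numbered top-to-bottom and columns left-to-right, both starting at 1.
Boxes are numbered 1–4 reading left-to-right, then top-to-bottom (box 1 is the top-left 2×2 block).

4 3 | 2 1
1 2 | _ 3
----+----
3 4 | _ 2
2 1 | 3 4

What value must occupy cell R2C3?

4

Row 2 already contains {1, 2, 3}.
Column 3 already contains {2, 3}.
Its 2×2 block (box 2) already contains {1, 2, 3}.
The only value from 1–4 not eliminated is 4, so R2C3 = 4.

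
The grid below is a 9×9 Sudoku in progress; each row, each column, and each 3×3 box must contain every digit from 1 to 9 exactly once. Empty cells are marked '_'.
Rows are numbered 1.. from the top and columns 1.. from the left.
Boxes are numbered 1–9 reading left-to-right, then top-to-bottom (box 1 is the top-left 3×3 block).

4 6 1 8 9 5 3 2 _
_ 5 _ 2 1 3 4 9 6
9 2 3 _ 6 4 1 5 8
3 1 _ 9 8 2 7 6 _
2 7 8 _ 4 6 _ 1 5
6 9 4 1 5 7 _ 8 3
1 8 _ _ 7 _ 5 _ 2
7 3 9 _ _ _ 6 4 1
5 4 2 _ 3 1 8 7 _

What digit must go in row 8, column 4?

Row 8 already contains {1, 3, 4, 6, 7, 9}.
Column 4 already contains {1, 2, 8, 9}.
Its 3×3 block (box 8) already contains {1, 3, 7}.
The only value from 1–9 not eliminated is 5, so row 8, column 4 = 5.

5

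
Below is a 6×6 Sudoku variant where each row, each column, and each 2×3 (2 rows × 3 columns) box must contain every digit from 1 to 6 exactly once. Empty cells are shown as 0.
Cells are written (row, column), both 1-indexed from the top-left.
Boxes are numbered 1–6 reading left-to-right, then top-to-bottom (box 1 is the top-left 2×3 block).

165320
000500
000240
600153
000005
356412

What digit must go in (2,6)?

1

Cell (2,6) itself could take any of {1, 4, 6} by direct elimination.
Consider where 1 can go in row 2.
(2,1) is out (column 1 already has a 1).
(2,2) is out (box 1 already has a 1).
(2,3) is out (box 1 already has a 1).
(2,5) is out (column 5 already has a 1).
So the only cell in row 2 that can hold 1 is (2,6).
Therefore (2,6) = 1.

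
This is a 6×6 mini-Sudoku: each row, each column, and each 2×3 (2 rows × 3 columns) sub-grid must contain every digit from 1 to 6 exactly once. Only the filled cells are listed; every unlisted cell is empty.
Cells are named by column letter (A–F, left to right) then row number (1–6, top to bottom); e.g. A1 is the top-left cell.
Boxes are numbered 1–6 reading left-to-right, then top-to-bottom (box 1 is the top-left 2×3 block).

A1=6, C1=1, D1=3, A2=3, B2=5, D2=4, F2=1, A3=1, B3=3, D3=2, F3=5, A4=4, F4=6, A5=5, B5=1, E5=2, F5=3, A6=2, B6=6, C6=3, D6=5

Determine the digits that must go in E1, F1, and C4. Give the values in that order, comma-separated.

For E1:
  Row 1 already contains {1, 3, 6}.
  Column E already contains {2}.
  Its 2×3 block (box 2) already contains {1, 3, 4}.
  The only value from 1–6 not eliminated is 5, so E1 = 5.
For F1:
  Row 1 already contains {1, 3, 6}.
  Column F already contains {1, 3, 5, 6}.
  Its 2×3 block (box 2) already contains {1, 3, 4}.
  The only value from 1–6 not eliminated is 2, so F1 = 2.
For C4:
  Consider where 5 can go in column C.
  C2 is out (row 2 already has a 5).
  C3 is out (row 3 already has a 5).
  C5 is out (row 5 already has a 5).
  So the only cell in column C that can hold 5 is C4.
  So C4 = 5.

5,2,5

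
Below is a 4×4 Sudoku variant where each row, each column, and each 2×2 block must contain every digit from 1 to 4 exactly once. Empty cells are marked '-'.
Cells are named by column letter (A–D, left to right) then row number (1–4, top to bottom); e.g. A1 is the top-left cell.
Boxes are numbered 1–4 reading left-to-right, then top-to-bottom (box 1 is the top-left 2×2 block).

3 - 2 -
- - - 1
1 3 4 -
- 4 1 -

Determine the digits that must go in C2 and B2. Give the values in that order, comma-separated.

For C2:
  Row 2 already contains {1}.
  Column C already contains {1, 2, 4}.
  Its 2×2 block (box 2) already contains {1, 2}.
  The only value from 1–4 not eliminated is 3, so C2 = 3.
For B2:
  Row 2 already contains {1}.
  Column B already contains {3, 4}.
  Its 2×2 block (box 1) already contains {3}.
  The only value from 1–4 not eliminated is 2, so B2 = 2.

3,2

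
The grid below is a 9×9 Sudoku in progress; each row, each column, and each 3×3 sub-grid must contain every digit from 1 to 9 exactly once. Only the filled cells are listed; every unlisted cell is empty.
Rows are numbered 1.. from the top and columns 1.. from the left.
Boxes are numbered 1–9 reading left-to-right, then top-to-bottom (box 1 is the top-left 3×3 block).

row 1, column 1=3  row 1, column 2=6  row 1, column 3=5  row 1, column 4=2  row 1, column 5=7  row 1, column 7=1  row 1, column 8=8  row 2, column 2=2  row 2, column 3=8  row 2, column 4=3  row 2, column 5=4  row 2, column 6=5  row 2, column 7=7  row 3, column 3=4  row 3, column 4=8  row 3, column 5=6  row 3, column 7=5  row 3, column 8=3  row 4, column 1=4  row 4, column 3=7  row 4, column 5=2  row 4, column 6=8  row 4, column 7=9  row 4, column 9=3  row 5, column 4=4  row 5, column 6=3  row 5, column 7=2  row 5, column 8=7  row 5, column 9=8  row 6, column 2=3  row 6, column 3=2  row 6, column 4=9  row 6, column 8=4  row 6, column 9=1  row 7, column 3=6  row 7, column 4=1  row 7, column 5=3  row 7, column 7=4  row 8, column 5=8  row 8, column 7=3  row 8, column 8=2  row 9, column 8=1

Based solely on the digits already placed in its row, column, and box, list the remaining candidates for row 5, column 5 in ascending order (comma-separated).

Row 5 already contains {2, 3, 4, 7, 8}.
Column 5 already contains {2, 3, 4, 6, 7, 8}.
Its 3×3 block (box 5) already contains {2, 3, 4, 8, 9}.
Removing those from 1–9 leaves {1, 5} as the candidates for row 5, column 5.

1,5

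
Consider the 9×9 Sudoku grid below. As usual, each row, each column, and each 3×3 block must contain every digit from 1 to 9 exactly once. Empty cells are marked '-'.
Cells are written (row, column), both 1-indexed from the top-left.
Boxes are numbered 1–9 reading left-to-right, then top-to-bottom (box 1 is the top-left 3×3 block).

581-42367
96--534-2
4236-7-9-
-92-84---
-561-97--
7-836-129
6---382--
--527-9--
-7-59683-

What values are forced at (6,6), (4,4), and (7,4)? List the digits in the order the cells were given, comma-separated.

5,7,4

For (6,6):
  Row 6 already contains {1, 2, 3, 6, 7, 8, 9}.
  Column 6 already contains {2, 3, 4, 6, 7, 8, 9}.
  Its 3×3 block (box 5) already contains {1, 3, 4, 6, 8, 9}.
  The only value from 1–9 not eliminated is 5, so (6,6) = 5.
For (4,4):
  Row 4 already contains {2, 4, 8, 9}.
  Column 4 already contains {1, 2, 3, 5, 6}.
  Its 3×3 block (box 5) already contains {1, 3, 4, 6, 8, 9}.
  The only value from 1–9 not eliminated is 7, so (4,4) = 7.
For (7,4):
  Row 7 already contains {2, 3, 6, 8}.
  Column 4 already contains {1, 2, 3, 5, 6}.
  Its 3×3 block (box 8) already contains {2, 3, 5, 6, 7, 8, 9}.
  The only value from 1–9 not eliminated is 4, so (7,4) = 4.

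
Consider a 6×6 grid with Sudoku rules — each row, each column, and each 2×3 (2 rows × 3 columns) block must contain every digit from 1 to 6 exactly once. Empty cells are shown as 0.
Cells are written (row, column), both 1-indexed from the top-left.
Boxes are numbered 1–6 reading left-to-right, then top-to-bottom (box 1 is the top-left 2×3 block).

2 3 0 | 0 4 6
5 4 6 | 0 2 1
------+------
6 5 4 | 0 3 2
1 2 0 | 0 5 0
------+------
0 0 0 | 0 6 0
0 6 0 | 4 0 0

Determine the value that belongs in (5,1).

4

Cell (5,1) itself could take any of {3, 4} by direct elimination.
Consider where 4 can go in column 1.
(6,1) is out (row 6 already has a 4).
So the only cell in column 1 that can hold 4 is (5,1).
Therefore (5,1) = 4.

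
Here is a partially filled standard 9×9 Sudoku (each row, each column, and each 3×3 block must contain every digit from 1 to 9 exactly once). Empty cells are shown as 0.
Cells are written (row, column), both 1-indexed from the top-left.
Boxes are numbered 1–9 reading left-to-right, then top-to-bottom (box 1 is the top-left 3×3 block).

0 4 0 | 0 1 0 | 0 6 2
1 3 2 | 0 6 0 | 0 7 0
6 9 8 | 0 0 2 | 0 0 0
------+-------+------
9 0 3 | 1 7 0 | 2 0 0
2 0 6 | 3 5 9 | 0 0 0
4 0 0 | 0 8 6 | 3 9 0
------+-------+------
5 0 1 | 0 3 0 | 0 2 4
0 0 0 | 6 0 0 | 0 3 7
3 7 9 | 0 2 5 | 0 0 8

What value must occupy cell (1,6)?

3

Cell (1,6) itself could take any of {3, 7, 8} by direct elimination.
Consider where 3 can go in row 1.
(1,1) is out (column 1 already has a 3).
(1,3) is out (column 3 already has a 3).
(1,4) is out (column 4 already has a 3).
(1,7) is out (column 7 already has a 3).
So the only cell in row 1 that can hold 3 is (1,6).
Therefore (1,6) = 3.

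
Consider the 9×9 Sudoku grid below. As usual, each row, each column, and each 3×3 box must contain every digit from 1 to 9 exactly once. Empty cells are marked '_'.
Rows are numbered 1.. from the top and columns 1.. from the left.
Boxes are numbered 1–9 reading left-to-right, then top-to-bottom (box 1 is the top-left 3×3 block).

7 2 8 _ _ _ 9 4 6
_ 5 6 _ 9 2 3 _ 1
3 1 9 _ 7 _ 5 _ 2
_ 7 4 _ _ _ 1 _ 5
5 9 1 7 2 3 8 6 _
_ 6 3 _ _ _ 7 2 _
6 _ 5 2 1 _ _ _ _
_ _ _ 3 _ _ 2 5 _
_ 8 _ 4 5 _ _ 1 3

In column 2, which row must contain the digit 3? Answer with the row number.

Consider where 3 can go in column 2.
row 8, column 2 is out (row 8 already has a 3).
So the only cell in column 2 that can hold 3 is row 7, column 2.
That is row 7.

7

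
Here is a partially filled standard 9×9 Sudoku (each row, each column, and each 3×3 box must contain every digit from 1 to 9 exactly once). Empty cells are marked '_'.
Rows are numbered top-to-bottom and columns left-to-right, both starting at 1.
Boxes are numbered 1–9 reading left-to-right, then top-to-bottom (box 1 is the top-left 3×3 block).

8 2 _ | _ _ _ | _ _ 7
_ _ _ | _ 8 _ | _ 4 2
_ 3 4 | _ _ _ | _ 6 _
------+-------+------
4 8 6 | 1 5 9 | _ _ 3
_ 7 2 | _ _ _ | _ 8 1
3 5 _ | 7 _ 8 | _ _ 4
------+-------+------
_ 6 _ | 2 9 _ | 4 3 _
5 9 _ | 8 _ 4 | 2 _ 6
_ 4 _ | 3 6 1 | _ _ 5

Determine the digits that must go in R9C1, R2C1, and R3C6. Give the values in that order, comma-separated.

For R9C1:
  Consider where 2 can go in column 1.
  R2C1 is out (row 2 already has a 2).
  R3C1 is out (box 1 already has a 2).
  R5C1 is out (row 5 already has a 2).
  R7C1 is out (row 7 already has a 2).
  So the only cell in column 1 that can hold 2 is R9C1.
  So R9C1 = 2.
For R2C1:
  Consider where 6 can go in box 1.
  R1C3 is out (column 3 already has a 6).
  R2C2 is out (column 2 already has a 6).
  R2C3 is out (column 3 already has a 6).
  R3C1 is out (row 3 already has a 6).
  So the only cell in box 1 that can hold 6 is R2C1.
  So R2C1 = 6.
For R3C6:
  Consider where 2 can go in column 6.
  R1C6 is out (row 1 already has a 2).
  R2C6 is out (row 2 already has a 2).
  R5C6 is out (row 5 already has a 2).
  R7C6 is out (row 7 already has a 2).
  So the only cell in column 6 that can hold 2 is R3C6.
  So R3C6 = 2.

2,6,2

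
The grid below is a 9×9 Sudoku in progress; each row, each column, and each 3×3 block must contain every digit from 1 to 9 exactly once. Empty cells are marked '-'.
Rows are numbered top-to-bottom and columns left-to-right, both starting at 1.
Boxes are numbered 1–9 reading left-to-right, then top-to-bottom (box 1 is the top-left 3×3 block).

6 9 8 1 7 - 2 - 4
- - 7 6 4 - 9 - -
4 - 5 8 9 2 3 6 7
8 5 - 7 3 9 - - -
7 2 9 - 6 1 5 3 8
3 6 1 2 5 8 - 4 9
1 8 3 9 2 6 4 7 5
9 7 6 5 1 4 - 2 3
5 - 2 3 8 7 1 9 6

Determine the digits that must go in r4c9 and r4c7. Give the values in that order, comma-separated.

For r4c9:
  Consider where 2 can go in row 4.
  r4c3 is out (column 3 already has a 2).
  r4c7 is out (column 7 already has a 2).
  r4c8 is out (column 8 already has a 2).
  So the only cell in row 4 that can hold 2 is r4c9.
  So r4c9 = 2.
For r4c7:
  Row 4 already contains {3, 5, 7, 8, 9}.
  Column 7 already contains {1, 2, 3, 4, 5, 9}.
  Its 3×3 block (box 6) already contains {3, 4, 5, 8, 9}.
  The only value from 1–9 not eliminated is 6, so r4c7 = 6.

2,6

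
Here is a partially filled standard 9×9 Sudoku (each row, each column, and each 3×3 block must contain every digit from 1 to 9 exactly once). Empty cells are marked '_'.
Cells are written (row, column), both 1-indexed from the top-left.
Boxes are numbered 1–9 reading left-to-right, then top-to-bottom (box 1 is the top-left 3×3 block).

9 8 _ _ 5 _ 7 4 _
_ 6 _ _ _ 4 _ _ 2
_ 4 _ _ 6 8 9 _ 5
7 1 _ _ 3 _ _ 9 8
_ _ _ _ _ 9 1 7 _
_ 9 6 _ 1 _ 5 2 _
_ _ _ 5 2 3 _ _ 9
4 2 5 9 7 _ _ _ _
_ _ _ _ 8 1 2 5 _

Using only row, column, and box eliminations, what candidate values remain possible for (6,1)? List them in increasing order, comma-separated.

Row 6 already contains {1, 2, 5, 6, 9}.
Column 1 already contains {4, 7, 9}.
Its 3×3 block (box 4) already contains {1, 6, 7, 9}.
Removing those from 1–9 leaves {3, 8} as the candidates for (6,1).

3,8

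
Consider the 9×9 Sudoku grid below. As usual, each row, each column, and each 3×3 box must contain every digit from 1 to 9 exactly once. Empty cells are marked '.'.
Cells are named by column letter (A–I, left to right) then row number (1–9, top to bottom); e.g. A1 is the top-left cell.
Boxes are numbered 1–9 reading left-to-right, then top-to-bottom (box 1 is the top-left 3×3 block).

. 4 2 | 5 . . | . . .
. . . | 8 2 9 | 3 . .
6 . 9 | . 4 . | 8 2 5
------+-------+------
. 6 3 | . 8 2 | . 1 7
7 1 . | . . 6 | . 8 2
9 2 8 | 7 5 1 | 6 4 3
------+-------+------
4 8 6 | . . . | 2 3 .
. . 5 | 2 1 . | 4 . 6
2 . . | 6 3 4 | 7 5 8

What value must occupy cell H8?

9

Row 8 already contains {1, 2, 4, 5, 6}.
Column H already contains {1, 2, 3, 4, 5, 8}.
Its 3×3 block (box 9) already contains {2, 3, 4, 5, 6, 7, 8}.
The only value from 1–9 not eliminated is 9, so H8 = 9.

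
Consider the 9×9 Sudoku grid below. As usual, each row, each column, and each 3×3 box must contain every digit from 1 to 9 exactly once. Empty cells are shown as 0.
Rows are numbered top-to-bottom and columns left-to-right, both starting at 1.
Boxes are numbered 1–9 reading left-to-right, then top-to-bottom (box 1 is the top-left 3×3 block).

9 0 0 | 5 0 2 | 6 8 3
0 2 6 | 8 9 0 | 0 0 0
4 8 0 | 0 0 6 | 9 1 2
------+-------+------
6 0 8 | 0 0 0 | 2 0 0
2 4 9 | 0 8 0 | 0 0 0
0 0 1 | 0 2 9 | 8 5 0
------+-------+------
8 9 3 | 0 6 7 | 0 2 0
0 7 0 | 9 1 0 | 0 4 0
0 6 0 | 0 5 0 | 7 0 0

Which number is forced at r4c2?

Cell r4c2 itself could take any of {3, 5} by direct elimination.
Consider where 5 can go in column 2.
r1c2 is out (row 1 already has a 5).
r6c2 is out (row 6 already has a 5).
So the only cell in column 2 that can hold 5 is r4c2.
Therefore r4c2 = 5.

5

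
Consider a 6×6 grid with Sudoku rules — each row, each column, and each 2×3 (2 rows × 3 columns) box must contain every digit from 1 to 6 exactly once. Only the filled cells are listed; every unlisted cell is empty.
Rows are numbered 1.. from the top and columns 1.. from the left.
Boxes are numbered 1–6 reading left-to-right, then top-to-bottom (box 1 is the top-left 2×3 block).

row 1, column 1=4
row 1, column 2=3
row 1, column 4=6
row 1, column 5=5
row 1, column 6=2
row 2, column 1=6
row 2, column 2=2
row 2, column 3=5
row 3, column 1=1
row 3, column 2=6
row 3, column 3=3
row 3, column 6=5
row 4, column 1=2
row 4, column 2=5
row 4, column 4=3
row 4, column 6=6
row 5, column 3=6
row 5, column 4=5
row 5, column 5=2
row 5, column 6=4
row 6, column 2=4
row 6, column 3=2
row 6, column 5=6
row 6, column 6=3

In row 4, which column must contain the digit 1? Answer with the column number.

Consider where 1 can go in row 4.
row 4, column 3 is out (box 3 already has a 1).
So the only cell in row 4 that can hold 1 is row 4, column 5.
That is column 5.

5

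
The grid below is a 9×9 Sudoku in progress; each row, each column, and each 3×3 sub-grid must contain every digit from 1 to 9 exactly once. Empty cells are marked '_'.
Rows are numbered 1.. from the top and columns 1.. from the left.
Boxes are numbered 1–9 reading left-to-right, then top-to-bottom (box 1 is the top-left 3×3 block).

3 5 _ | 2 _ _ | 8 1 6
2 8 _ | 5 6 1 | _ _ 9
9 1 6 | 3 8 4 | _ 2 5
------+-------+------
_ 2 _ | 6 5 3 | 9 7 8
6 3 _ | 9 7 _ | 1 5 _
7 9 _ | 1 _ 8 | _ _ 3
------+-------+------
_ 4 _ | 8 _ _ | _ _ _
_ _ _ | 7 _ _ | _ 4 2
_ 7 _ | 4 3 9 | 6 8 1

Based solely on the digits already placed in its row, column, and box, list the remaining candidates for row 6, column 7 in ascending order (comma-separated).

2,4

Row 6 already contains {1, 3, 7, 8, 9}.
Column 7 already contains {1, 6, 8, 9}.
Its 3×3 block (box 6) already contains {1, 3, 5, 7, 8, 9}.
Removing those from 1–9 leaves {2, 4} as the candidates for row 6, column 7.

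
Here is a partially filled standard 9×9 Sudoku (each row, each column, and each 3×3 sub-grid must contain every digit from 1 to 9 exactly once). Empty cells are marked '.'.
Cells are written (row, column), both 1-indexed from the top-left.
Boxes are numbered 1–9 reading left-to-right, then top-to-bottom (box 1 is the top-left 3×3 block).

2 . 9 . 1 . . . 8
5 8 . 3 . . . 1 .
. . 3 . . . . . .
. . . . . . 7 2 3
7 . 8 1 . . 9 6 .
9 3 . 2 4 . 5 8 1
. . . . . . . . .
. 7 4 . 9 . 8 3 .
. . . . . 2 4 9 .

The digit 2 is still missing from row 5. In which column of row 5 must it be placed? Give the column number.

2

Consider where 2 can go in row 5.
(5,5) is out (box 5 already has a 2).
(5,6) is out (column 6 already has a 2).
(5,9) is out (box 6 already has a 2).
So the only cell in row 5 that can hold 2 is (5,2).
That is column 2.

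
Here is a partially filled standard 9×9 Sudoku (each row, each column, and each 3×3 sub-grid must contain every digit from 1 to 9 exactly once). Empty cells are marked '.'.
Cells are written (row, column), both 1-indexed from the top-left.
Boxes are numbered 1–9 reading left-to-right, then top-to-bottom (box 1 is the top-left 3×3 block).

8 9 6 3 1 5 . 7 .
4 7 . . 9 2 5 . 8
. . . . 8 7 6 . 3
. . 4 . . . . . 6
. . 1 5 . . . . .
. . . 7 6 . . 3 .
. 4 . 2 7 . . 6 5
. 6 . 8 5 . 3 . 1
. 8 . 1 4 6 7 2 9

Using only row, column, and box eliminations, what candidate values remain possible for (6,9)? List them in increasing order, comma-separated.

2,4

Row 6 already contains {3, 6, 7}.
Column 9 already contains {1, 3, 5, 6, 8, 9}.
Its 3×3 block (box 6) already contains {3, 6}.
Removing those from 1–9 leaves {2, 4} as the candidates for (6,9).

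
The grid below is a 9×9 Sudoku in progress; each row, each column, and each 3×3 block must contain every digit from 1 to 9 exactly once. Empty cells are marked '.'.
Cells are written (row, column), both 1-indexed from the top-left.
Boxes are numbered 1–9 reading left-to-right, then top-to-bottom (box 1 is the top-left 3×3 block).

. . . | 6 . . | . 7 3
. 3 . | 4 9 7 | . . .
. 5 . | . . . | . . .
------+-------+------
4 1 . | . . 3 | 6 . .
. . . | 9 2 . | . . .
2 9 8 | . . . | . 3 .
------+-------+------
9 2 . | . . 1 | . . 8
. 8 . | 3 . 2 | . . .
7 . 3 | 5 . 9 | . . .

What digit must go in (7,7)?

Cell (7,7) itself could take any of {3, 4, 5, 7} by direct elimination.
Consider where 3 can go in row 7.
(7,3) is out (column 3 already has a 3).
(7,4) is out (column 4 already has a 3).
(7,5) is out (box 8 already has a 3).
(7,8) is out (column 8 already has a 3).
So the only cell in row 7 that can hold 3 is (7,7).
Therefore (7,7) = 3.

3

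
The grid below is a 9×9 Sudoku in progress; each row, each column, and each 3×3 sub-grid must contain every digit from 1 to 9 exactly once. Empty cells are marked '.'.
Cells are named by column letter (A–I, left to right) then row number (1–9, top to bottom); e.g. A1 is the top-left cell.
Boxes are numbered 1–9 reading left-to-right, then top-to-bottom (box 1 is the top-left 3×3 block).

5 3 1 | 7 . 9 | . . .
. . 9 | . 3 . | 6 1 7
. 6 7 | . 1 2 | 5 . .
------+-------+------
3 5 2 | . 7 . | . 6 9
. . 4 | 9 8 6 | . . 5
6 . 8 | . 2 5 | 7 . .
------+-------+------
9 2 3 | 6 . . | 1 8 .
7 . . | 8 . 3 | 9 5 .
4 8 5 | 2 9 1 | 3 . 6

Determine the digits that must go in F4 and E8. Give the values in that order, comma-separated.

For F4:
  Row 4 already contains {2, 3, 5, 6, 7, 9}.
  Column F already contains {1, 2, 3, 5, 6, 9}.
  Its 3×3 block (box 5) already contains {2, 5, 6, 7, 8, 9}.
  The only value from 1–9 not eliminated is 4, so F4 = 4.
For E8:
  Row 8 already contains {3, 5, 7, 8, 9}.
  Column E already contains {1, 2, 3, 7, 8, 9}.
  Its 3×3 block (box 8) already contains {1, 2, 3, 6, 8, 9}.
  The only value from 1–9 not eliminated is 4, so E8 = 4.

4,4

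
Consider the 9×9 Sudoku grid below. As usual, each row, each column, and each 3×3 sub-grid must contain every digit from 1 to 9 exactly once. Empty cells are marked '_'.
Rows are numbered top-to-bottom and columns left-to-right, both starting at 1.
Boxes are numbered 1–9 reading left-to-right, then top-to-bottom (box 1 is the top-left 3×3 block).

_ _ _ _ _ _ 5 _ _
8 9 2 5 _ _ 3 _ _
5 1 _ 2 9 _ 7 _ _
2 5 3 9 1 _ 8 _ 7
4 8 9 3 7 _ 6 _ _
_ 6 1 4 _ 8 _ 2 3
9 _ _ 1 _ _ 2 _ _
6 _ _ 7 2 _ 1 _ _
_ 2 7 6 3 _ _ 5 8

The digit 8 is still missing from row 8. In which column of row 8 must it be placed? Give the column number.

Consider where 8 can go in row 8.
r8c2 is out (column 2 already has a 8).
r8c6 is out (column 6 already has a 8).
r8c8 is out (box 9 already has a 8).
r8c9 is out (column 9 already has a 8).
So the only cell in row 8 that can hold 8 is r8c3.
That is column 3.

3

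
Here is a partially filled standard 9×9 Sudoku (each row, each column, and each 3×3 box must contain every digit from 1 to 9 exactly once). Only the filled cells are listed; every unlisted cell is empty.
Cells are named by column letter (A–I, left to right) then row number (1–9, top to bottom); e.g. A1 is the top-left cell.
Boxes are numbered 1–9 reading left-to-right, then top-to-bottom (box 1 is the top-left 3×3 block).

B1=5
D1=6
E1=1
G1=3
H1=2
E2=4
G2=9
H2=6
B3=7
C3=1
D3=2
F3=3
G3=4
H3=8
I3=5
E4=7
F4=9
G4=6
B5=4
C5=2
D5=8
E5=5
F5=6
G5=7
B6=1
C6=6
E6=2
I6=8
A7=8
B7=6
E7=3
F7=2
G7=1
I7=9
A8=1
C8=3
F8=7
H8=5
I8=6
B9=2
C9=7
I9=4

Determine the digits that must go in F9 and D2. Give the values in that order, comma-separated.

For F9:
  Consider where 1 can go in column F.
  F1 is out (row 1 already has a 1).
  F2 is out (box 2 already has a 1).
  F6 is out (row 6 already has a 1).
  So the only cell in column F that can hold 1 is F9.
  So F9 = 1.
For D2:
  Consider where 7 can go in box 2.
  F1 is out (column F already has a 7).
  F2 is out (column F already has a 7).
  E3 is out (row 3 already has a 7).
  So the only cell in box 2 that can hold 7 is D2.
  So D2 = 7.

1,7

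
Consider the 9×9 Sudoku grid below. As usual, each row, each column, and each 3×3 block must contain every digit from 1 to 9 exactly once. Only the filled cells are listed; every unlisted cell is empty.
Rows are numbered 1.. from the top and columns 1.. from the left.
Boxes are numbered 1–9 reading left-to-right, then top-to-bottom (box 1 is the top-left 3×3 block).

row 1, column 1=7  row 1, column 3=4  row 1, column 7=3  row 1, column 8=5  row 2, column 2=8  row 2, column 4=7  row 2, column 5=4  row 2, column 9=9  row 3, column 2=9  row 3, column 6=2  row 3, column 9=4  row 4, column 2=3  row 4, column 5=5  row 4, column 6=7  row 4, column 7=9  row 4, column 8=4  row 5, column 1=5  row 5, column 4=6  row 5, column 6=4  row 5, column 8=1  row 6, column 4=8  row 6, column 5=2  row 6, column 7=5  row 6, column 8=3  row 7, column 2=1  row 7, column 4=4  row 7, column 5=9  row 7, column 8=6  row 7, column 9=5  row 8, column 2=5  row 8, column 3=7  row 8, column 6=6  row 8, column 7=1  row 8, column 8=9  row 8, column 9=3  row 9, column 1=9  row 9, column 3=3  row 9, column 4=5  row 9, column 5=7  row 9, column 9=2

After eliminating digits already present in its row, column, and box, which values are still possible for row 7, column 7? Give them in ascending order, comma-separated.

Row 7 already contains {1, 4, 5, 6, 9}.
Column 7 already contains {1, 3, 5, 9}.
Its 3×3 block (box 9) already contains {1, 2, 3, 5, 6, 9}.
Removing those from 1–9 leaves {7, 8} as the candidates for row 7, column 7.

7,8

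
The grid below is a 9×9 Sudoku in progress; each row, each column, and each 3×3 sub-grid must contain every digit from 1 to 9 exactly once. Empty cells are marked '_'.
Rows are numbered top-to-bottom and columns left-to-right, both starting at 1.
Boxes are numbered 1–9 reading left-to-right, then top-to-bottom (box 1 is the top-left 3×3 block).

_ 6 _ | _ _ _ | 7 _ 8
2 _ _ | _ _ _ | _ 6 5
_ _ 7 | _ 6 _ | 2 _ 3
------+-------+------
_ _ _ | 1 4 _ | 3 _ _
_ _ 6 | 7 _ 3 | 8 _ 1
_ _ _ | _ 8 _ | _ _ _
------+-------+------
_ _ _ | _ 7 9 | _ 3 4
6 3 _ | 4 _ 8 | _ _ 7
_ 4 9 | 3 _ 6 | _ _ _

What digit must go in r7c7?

Cell r7c7 itself could take any of {1, 5, 6} by direct elimination.
Consider where 6 can go in box 9.
r8c7 is out (row 8 already has a 6).
r8c8 is out (row 8 already has a 6).
r9c7 is out (row 9 already has a 6).
r9c8 is out (row 9 already has a 6).
r9c9 is out (row 9 already has a 6).
So the only cell in box 9 that can hold 6 is r7c7.
Therefore r7c7 = 6.

6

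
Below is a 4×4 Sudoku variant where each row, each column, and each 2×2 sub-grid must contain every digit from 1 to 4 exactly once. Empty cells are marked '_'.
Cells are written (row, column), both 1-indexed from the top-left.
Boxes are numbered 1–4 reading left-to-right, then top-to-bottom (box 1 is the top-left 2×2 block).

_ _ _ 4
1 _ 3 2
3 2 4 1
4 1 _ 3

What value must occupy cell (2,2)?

Row 2 already contains {1, 2, 3}.
Column 2 already contains {1, 2}.
Its 2×2 block (box 1) already contains {1}.
The only value from 1–4 not eliminated is 4, so (2,2) = 4.

4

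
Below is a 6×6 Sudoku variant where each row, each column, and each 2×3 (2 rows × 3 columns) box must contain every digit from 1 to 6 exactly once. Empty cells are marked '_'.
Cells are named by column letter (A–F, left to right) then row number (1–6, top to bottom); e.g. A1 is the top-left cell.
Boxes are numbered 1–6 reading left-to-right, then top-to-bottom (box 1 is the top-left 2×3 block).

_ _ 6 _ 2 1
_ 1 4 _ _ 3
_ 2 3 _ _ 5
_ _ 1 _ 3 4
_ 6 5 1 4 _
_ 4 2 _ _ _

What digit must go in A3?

Cell A3 itself could take any of {4, 6} by direct elimination.
Consider where 4 can go in box 3.
A4 is out (row 4 already has a 4).
B4 is out (row 4 already has a 4).
So the only cell in box 3 that can hold 4 is A3.
Therefore A3 = 4.

4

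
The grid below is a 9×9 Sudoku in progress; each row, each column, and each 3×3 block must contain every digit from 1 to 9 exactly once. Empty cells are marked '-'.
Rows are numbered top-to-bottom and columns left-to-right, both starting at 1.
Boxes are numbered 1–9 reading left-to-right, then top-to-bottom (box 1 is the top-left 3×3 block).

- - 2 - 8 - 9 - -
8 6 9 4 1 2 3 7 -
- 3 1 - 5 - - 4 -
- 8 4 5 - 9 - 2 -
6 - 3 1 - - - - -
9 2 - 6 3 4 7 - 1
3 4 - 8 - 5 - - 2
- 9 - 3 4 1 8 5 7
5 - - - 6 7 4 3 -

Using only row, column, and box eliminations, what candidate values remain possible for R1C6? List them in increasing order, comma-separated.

3,6

Row 1 already contains {2, 8, 9}.
Column 6 already contains {1, 2, 4, 5, 7, 9}.
Its 3×3 block (box 2) already contains {1, 2, 4, 5, 8}.
Removing those from 1–9 leaves {3, 6} as the candidates for R1C6.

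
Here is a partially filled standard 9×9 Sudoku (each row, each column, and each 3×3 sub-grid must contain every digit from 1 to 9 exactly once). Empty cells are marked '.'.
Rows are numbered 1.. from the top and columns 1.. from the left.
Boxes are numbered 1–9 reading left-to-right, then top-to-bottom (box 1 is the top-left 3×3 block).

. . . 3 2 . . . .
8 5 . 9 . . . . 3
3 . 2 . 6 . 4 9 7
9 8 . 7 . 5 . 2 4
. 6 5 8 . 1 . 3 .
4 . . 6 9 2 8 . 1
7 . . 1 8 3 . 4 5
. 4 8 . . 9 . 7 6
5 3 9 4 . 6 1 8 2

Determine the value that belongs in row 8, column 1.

Cell row 8, column 1 itself could take any of {1, 2} by direct elimination.
Consider where 1 can go in row 8.
row 8, column 4 is out (column 4 already has a 1).
row 8, column 5 is out (box 8 already has a 1).
row 8, column 7 is out (column 7 already has a 1).
So the only cell in row 8 that can hold 1 is row 8, column 1.
Therefore row 8, column 1 = 1.

1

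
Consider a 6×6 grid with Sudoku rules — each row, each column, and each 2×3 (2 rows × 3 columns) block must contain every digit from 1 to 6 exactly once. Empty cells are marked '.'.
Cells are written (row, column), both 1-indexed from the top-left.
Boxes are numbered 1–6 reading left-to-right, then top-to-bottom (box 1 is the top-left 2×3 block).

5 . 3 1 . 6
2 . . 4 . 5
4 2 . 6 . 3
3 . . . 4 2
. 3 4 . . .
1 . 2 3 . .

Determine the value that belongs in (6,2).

5

Cell (6,2) itself could take any of {5, 6} by direct elimination.
Consider where 5 can go in box 5.
(5,1) is out (column 1 already has a 5).
So the only cell in box 5 that can hold 5 is (6,2).
Therefore (6,2) = 5.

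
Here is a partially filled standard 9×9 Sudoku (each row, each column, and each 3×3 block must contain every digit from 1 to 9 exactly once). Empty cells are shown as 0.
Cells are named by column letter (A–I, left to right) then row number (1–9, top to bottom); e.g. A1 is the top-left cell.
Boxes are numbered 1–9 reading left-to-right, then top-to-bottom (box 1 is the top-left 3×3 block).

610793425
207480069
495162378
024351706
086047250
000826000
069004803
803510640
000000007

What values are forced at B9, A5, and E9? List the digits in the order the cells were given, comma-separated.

For B9:
  Consider where 4 can go in row 9.
  A9 is out (column A already has a 4). C9 is out (column C already has a 4). D9 is out (column D already has a 4). E9 is out (column E already has a 4). The remaining empty cells in row 9 are similarly blocked.
  So the only cell in row 9 that can hold 4 is B9.
  So B9 = 4.
For A5:
  Consider where 3 can go in row 5.
  D5 is out (column D already has a 3).
  I5 is out (column I already has a 3).
  So the only cell in row 5 that can hold 3 is A5.
  So A5 = 3.
For E9:
  Row 9 already contains {7}.
  Column E already contains {1, 2, 4, 5, 6, 8, 9}.
  Its 3×3 block (box 8) already contains {1, 4, 5}.
  The only value from 1–9 not eliminated is 3, so E9 = 3.

4,3,3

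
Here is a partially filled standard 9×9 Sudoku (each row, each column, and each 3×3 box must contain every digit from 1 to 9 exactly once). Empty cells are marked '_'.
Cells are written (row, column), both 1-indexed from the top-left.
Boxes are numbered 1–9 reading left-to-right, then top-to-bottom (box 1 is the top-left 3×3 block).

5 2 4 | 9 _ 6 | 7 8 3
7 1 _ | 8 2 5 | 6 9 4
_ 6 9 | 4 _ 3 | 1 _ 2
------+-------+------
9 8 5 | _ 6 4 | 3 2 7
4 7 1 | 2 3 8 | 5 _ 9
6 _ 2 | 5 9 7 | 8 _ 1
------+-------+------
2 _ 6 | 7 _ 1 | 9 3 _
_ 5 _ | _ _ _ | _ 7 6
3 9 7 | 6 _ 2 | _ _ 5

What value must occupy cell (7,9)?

Row 7 already contains {1, 2, 3, 6, 7, 9}.
Column 9 already contains {1, 2, 3, 4, 5, 6, 7, 9}.
Its 3×3 block (box 9) already contains {3, 5, 6, 7, 9}.
The only value from 1–9 not eliminated is 8, so (7,9) = 8.

8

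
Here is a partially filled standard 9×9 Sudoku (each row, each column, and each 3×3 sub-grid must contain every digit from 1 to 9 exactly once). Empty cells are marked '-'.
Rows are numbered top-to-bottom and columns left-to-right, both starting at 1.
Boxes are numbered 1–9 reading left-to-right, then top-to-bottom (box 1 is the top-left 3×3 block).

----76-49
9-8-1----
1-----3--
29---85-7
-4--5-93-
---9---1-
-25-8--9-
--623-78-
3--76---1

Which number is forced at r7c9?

3

Cell r7c9 itself could take any of {3, 4, 6} by direct elimination.
Consider where 3 can go in box 9.
r7c7 is out (column 7 already has a 3).
r8c9 is out (row 8 already has a 3).
r9c7 is out (row 9 already has a 3).
r9c8 is out (row 9 already has a 3).
So the only cell in box 9 that can hold 3 is r7c9.
Therefore r7c9 = 3.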